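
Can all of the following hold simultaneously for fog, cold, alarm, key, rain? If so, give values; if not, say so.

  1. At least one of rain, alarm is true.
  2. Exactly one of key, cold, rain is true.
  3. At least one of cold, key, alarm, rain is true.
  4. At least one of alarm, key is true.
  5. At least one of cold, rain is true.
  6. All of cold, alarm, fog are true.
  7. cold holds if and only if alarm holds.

fog: True; cold: True; alarm: True; key: False; rain: False

  (1) {rain, alarm}: 1 true — at least one ✓
  (2) {key, cold, rain}: 1 true — exactly one ✓
  (3) {cold, key, alarm, rain}: 2 true — at least one ✓
  (4) {alarm, key}: 1 true — at least one ✓
  (5) {cold, rain}: 1 true — at least one ✓
  (6) {cold, alarm, fog}: all 3 true ✓
  (7) cold=T, alarm=T — same ✓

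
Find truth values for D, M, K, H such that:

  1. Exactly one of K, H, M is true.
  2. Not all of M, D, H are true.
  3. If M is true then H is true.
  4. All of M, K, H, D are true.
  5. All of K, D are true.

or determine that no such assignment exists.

Unsatisfiable — no assignment works.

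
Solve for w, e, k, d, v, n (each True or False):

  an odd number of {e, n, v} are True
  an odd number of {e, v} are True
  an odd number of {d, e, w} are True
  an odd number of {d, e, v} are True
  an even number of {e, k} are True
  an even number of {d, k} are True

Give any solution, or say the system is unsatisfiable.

w: True, e: False, k: False, d: False, v: True, n: False

{e, n, v}: 1 true → odd ✓
{e, v}: 1 true → odd ✓
{d, e, w}: 1 true → odd ✓
{d, e, v}: 1 true → odd ✓
{e, k}: 0 true → even ✓
{d, k}: 0 true → even ✓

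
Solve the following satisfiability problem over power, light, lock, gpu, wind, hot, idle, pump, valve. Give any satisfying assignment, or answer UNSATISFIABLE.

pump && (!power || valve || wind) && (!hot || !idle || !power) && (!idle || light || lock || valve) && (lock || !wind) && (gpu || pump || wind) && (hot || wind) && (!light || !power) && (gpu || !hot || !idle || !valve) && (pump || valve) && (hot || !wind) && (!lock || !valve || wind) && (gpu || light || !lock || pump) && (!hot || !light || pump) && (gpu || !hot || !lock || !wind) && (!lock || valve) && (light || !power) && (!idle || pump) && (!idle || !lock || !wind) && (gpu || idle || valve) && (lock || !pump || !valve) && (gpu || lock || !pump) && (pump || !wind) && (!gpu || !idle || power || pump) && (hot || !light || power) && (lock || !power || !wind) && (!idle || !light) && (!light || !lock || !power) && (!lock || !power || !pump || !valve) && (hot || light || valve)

power = False; light = True; lock = False; gpu = True; wind = False; hot = True; idle = False; pump = True; valve = False

Unit clause (pump) forces pump = True.
Set power = False.
Set light = True.
  then (hot || !light || power) forces hot = True.
  then (!idle || !light) forces idle = False.
Set lock = False.
  then (lock || !wind) forces wind = False.
  then (lock || !pump || !valve) forces valve = False.
  then (gpu || lock || !pump) forces gpu = True.
All clauses satisfied.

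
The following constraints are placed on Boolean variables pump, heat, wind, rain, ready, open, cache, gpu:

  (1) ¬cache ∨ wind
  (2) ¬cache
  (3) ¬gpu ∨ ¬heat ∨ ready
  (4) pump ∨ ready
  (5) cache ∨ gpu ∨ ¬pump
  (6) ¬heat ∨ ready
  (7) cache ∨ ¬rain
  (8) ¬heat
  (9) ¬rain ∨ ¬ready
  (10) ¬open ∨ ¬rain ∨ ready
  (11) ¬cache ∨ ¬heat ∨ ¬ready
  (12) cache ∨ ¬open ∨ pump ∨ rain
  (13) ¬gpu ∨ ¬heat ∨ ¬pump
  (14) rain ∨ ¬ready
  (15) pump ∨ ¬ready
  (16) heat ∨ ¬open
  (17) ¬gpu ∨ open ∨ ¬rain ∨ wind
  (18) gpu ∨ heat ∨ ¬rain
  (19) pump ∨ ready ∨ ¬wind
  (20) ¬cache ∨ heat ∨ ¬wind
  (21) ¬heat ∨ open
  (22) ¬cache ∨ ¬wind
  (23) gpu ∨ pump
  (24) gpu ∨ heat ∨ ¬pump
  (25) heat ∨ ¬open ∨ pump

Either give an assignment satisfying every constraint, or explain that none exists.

pump: True, heat: False, wind: True, rain: False, ready: False, open: False, cache: False, gpu: True

Unit clause (¬cache) forces cache = False.
In (cache ∨ ¬rain) only ¬rain is left, so rain = False.
Unit clause (¬heat) forces heat = False.
In (rain ∨ ¬ready) only ¬ready is left, so ready = False.
In (heat ∨ ¬open) only ¬open is left, so open = False.
In (pump ∨ ready) only pump is left, so pump = True.
In (cache ∨ gpu ∨ ¬pump) only gpu is left, so gpu = True.
Set wind = True.
All clauses satisfied.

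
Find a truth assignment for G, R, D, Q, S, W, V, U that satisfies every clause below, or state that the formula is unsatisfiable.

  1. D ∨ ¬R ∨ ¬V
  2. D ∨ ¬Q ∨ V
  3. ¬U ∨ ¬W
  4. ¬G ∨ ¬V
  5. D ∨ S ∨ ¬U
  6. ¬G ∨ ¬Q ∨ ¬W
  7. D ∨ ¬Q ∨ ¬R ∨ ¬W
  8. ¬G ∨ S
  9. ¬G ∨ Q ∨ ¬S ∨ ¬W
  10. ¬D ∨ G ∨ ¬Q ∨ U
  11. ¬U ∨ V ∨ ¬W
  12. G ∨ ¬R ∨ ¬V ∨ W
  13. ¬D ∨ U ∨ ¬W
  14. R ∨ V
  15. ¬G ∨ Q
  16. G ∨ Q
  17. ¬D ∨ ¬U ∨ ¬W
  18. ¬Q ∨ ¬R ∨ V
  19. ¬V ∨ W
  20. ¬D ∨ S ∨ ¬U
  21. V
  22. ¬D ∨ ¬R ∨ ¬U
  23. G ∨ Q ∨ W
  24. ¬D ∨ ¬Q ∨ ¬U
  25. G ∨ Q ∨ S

G = False; R = False; D = False; Q = True; S = True; W = True; V = True; U = False

Unit clause (V) forces V = True.
In (¬G ∨ ¬V) only ¬G is left, so G = False.
In (G ∨ Q) only Q is left, so Q = True.
In (¬V ∨ W) only W is left, so W = True.
In (¬U ∨ ¬W) only ¬U is left, so U = False.
In (¬D ∨ G ∨ ¬Q ∨ U) only ¬D is left, so D = False.
In (D ∨ ¬R ∨ ¬V) only ¬R is left, so R = False.
Set S = True.
All clauses satisfied.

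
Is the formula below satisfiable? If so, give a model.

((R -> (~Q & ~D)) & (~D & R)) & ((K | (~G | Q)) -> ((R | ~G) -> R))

R = True; D = False; Q = False; K = False; G = False

  (R -> (~Q & ~D)) & (~D & R) = True
    R -> (~Q & ~D) = True
      ~Q & ~D = True
        ~Q = True
        ~D = True
    ~D & R = True
      ~D = True
  (K | (~G | Q)) -> ((R | ~G) -> R) = True
    K | (~G | Q) = True
      ~G | Q = True
        ~G = True
    (R | ~G) -> R = True
      R | ~G = True
        ~G = True
Both conjuncts True, so the formula holds.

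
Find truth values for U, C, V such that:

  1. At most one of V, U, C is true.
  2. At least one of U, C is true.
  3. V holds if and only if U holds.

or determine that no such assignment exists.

U: False, C: True, V: False

  (1) {V, U, C}: 1 true — at most one ✓
  (2) {U, C}: 1 true — at least one ✓
  (3) V=F, U=F — same ✓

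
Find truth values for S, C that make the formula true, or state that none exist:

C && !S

S = False, C = True

  !S = True
Both conjuncts True, so the formula holds.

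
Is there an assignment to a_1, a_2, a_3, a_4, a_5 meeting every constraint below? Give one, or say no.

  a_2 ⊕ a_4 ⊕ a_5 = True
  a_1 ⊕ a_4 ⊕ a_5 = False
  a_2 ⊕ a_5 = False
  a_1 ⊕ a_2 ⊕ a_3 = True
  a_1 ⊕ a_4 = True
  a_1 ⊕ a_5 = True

a_1 = False, a_2 = True, a_3 = False, a_4 = True, a_5 = True

a_2 ⊕ a_4 ⊕ a_5 = T ⊕ T ⊕ T = True ✓
a_1 ⊕ a_4 ⊕ a_5 = F ⊕ T ⊕ T = False ✓
a_2 ⊕ a_5 = T ⊕ T = False ✓
a_1 ⊕ a_2 ⊕ a_3 = F ⊕ T ⊕ F = True ✓
a_1 ⊕ a_4 = F ⊕ T = True ✓
a_1 ⊕ a_5 = F ⊕ T = True ✓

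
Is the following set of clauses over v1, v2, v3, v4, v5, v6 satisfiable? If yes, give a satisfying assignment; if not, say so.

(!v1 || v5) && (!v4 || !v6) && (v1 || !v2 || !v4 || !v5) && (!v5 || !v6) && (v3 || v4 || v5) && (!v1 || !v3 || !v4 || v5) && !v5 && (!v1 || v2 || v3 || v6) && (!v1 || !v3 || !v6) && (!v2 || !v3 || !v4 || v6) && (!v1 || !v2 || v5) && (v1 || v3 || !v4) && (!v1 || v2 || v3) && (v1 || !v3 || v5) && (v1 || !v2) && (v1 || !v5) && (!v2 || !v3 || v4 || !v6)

Unsatisfiable

Case v5 = True:
  Clause (!v5) is falsified — contradiction.
Case v5 = False:
  (!v1 || v5) forces v1 = False.
  (v1 || !v3 || v5) forces v3 = False.
  (v3 || v4 || v5) forces v4 = True.
  Clause (v1 || v3 || !v4) is falsified — contradiction.
Both cases fail, so the formula is unsatisfiable.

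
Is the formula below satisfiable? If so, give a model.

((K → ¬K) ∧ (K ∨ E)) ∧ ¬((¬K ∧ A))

E = True, K = False, A = False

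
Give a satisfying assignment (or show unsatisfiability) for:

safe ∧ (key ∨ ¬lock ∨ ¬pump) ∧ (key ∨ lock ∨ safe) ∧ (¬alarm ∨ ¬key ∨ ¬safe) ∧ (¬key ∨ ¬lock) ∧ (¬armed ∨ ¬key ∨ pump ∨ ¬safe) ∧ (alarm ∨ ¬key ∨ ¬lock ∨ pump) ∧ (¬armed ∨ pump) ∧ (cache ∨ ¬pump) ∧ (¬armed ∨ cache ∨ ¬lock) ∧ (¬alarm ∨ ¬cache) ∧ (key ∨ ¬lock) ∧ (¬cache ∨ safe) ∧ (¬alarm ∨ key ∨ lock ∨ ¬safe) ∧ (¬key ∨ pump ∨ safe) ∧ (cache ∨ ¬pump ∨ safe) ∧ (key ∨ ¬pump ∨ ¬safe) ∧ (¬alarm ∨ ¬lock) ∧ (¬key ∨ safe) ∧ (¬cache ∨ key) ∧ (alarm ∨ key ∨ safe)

alarm = False, lock = False, armed = False, safe = True, key = False, pump = False, cache = False

Unit clause (safe) forces safe = True.
Set alarm = False.
Try lock = True:
  (¬key ∨ ¬lock) forces key = False.
  clause (key ∨ ¬lock) is falsified — backtrack.
So lock = False.
Set armed = False.
Set key = False.
  then (key ∨ ¬pump ∨ ¬safe) forces pump = False.
  then (¬cache ∨ key) forces cache = False.
All clauses satisfied.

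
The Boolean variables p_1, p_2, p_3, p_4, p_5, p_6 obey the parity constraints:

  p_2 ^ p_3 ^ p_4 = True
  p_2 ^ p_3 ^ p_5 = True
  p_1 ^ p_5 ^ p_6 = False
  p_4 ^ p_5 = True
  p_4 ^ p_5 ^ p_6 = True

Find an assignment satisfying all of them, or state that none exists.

Adding constraints 1, 2, 4 mod 2: every variable appears an even number of times on the left, so the left side is 0.
But the right sides sum to 1 (mod 2). 0 ≠ 1 — the system is inconsistent.

Unsatisfiable — no assignment works.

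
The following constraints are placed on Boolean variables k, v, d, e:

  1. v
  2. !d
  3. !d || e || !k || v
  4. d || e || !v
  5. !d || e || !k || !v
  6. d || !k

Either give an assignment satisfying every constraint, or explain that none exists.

k=F, v=T, d=F, e=T

Unit clause (v) forces v = True.
Unit clause (!d) forces d = False.
In (d || e || !v) only e is left, so e = True.
In (d || !k) only !k is left, so k = False.
Check each clause:
  (v): v holds.
  (!d): !d holds.
  (!d || e || !k || v): !d holds.
  (d || e || !v): e holds.
  (!d || e || !k || !v): !d holds.
  (d || !k): !k holds.
All clauses satisfied.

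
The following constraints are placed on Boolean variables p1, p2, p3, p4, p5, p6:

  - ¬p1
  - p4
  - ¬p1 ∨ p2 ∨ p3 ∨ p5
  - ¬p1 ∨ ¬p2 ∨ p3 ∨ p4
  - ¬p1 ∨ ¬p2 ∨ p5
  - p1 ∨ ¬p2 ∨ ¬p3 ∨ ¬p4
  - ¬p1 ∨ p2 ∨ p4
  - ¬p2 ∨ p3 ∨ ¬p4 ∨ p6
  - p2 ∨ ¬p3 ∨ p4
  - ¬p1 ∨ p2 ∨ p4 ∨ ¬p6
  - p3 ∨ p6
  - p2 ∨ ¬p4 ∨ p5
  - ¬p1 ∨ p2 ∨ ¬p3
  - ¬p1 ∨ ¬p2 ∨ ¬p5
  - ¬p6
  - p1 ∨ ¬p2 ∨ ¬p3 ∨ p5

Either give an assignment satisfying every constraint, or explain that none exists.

p1 = False, p2 = False, p3 = True, p4 = True, p5 = True, p6 = False

Unit clause (¬p1) forces p1 = False.
Unit clause (p4) forces p4 = True.
Unit clause (¬p6) forces p6 = False.
In (p3 ∨ p6) only p3 is left, so p3 = True.
In (p1 ∨ ¬p2 ∨ ¬p3 ∨ ¬p4) only ¬p2 is left, so p2 = False.
In (p2 ∨ ¬p4 ∨ p5) only p5 is left, so p5 = True.
All clauses satisfied.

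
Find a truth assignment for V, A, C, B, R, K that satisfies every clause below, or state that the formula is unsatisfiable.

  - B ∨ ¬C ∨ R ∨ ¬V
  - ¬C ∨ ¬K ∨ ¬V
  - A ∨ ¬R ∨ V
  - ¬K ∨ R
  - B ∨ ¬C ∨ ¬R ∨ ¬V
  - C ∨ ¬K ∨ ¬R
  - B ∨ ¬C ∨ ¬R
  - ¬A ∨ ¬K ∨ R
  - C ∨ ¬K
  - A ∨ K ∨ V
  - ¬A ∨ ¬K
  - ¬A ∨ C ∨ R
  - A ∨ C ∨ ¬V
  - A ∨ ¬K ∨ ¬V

V=T, A=T, C=F, B=F, R=T, K=F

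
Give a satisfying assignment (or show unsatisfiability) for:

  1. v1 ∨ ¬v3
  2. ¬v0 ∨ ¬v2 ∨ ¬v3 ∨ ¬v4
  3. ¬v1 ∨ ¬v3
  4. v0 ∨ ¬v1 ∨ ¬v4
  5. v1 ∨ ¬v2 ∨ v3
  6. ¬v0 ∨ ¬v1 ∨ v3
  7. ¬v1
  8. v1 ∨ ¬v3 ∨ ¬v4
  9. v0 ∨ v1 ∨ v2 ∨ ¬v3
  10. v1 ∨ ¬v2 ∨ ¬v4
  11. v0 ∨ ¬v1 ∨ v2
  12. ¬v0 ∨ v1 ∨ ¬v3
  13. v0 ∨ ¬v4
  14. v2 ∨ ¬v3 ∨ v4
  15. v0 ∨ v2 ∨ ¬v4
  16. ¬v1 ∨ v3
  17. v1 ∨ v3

Case v1 = True:
  Clause (¬v1) is falsified — contradiction.
Case v1 = False:
  (v1 ∨ ¬v3) forces v3 = False.
  Clause (v1 ∨ v3) is falsified — contradiction.
Both cases fail, so the formula is unsatisfiable.

No satisfying assignment exists.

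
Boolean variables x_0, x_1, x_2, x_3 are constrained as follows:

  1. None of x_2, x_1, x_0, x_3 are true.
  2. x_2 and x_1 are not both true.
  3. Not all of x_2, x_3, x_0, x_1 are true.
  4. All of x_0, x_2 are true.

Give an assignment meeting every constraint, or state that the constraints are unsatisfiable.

UNSATISFIABLE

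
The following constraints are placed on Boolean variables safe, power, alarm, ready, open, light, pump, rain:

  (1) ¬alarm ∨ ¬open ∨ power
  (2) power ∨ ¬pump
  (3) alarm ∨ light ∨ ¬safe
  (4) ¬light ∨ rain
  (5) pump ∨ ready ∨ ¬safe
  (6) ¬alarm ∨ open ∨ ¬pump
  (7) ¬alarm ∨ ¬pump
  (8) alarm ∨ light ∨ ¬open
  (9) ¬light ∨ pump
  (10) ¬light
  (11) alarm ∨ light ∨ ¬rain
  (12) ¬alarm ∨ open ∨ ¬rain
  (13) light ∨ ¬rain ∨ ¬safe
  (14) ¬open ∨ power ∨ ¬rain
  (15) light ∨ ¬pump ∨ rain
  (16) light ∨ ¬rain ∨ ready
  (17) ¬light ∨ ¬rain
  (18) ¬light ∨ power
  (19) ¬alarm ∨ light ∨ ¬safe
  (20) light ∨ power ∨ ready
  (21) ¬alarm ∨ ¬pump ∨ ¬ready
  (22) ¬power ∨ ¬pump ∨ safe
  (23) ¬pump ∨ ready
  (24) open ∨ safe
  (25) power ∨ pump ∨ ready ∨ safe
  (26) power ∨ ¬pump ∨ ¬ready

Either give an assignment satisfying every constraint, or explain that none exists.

safe = False, power = True, alarm = True, ready = False, open = True, light = False, pump = False, rain = False

Unit clause (¬light) forces light = False.
Set safe = False.
  then (open ∨ safe) forces open = True.
  then (alarm ∨ light ∨ ¬open) forces alarm = True.
  then (¬alarm ∨ ¬open ∨ power) forces power = True.
  then (¬alarm ∨ ¬pump) forces pump = False.
Set ready = False.
  then (light ∨ ¬rain ∨ ready) forces rain = False.
All clauses satisfied.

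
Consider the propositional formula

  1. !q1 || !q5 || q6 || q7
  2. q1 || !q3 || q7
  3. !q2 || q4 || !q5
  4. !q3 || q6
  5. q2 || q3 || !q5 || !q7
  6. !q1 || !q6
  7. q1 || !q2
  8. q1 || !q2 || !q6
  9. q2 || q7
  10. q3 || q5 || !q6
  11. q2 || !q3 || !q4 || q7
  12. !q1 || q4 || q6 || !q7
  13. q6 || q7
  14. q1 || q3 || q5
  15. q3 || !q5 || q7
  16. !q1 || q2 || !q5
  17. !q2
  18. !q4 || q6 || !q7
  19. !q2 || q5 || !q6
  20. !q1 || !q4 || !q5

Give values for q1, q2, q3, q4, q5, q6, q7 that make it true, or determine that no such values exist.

Unit clause (!q2) forces q2 = False.
In (q2 || q7) only q7 is left, so q7 = True.
Try q1 = True:
  (!q1 || !q6) forces q6 = False.
  (!q3 || q6) forces q3 = False.
  (q2 || q3 || !q5 || !q7) forces q5 = False.
  (!q1 || q4 || q6 || !q7) forces q4 = True.
  clause (!q4 || q6 || !q7) is falsified — backtrack.
So q1 = False.
Try q3 = False:
  (q2 || q3 || !q5 || !q7) forces q5 = False.
  clause (q1 || q3 || q5) is falsified — backtrack.
So q3 = True.
  then (!q3 || q6) forces q6 = True.
Set q4 = False.
Set q5 = False.
All clauses satisfied.

q1: False, q2: False, q3: True, q4: False, q5: False, q6: True, q7: True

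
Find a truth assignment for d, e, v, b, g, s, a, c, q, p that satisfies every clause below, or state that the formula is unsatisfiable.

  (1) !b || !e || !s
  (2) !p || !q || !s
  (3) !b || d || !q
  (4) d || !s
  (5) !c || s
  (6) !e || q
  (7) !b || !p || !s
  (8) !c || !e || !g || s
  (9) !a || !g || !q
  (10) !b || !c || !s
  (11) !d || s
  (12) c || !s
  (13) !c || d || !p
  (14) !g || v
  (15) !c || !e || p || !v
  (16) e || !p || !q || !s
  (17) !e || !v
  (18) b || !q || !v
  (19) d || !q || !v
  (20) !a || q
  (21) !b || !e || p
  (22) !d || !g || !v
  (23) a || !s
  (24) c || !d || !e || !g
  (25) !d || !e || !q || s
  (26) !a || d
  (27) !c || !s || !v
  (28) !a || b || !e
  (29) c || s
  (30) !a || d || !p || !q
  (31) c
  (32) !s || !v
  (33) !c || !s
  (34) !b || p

Unsatisfiable — no assignment works.

Case c = True:
  (!c || s) forces s = True.
  Clause (!c || !s) is falsified — contradiction.
Case c = False:
  Clause (c) is falsified — contradiction.
Both cases fail, so the formula is unsatisfiable.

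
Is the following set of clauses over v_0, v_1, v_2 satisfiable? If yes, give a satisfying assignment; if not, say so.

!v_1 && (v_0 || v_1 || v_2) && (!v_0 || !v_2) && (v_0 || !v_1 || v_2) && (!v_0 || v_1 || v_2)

v_0: False, v_1: False, v_2: True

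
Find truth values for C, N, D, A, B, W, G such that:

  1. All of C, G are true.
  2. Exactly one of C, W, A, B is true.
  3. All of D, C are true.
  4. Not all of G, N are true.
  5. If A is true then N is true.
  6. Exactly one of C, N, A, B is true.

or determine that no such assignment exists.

C=T, N=F, D=T, A=F, B=F, W=F, G=T

  (1) {C, G}: all 2 true ✓
  (2) {C, W, A, B}: 1 true — exactly one ✓
  (3) {D, C}: all 2 true ✓
  (4) {G, N}: 1/2 true — not all ✓
  (5) A=F ⇒ N: vacuous ✓
  (6) {C, N, A, B}: 1 true — exactly one ✓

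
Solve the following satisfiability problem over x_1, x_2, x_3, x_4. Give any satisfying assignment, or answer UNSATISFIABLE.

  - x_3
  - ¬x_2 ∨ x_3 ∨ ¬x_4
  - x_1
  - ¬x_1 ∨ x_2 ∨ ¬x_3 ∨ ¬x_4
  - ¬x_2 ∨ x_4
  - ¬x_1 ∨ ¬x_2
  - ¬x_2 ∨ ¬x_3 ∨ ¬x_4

x_1 = True; x_2 = False; x_3 = True; x_4 = False

Unit clause (x_3) forces x_3 = True.
Unit clause (x_1) forces x_1 = True.
In (¬x_1 ∨ ¬x_2) only ¬x_2 is left, so x_2 = False.
In (¬x_1 ∨ x_2 ∨ ¬x_3 ∨ ¬x_4) only ¬x_4 is left, so x_4 = False.
Check each clause:
  (x_3): x_3 holds.
  (¬x_2 ∨ x_3 ∨ ¬x_4): ¬x_2 holds.
  (x_1): x_1 holds.
  (¬x_1 ∨ x_2 ∨ ¬x_3 ∨ ¬x_4): ¬x_4 holds.
  (¬x_2 ∨ x_4): ¬x_2 holds.
  (¬x_1 ∨ ¬x_2): ¬x_2 holds.
  (¬x_2 ∨ ¬x_3 ∨ ¬x_4): ¬x_2 holds.
All clauses satisfied.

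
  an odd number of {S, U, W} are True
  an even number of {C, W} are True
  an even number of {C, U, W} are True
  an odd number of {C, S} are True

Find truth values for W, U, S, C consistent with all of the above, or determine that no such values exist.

W = True; U = False; S = False; C = True

{S, U, W}: 1 true → odd ✓
{C, W}: 2 true → even ✓
{C, U, W}: 2 true → even ✓
{C, S}: 1 true → odd ✓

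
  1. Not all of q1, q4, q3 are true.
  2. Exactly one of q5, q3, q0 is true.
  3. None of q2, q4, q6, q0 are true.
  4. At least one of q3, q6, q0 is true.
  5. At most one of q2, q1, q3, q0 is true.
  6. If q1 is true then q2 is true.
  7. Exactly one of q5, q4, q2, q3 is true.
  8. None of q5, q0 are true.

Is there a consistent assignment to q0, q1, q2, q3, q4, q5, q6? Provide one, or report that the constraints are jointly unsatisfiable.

q0 = False, q1 = False, q2 = False, q3 = True, q4 = False, q5 = False, q6 = False

  (1) {q1, q4, q3}: 1/3 true — not all ✓
  (2) {q5, q3, q0}: 1 true — exactly one ✓
  (3) {q2, q4, q6, q0}: 0 true — none ✓
  (4) {q3, q6, q0}: 1 true — at least one ✓
  (5) {q2, q1, q3, q0}: 1 true — at most one ✓
  (6) q1=F ⇒ q2: vacuous ✓
  (7) {q5, q4, q2, q3}: 1 true — exactly one ✓
  (8) {q5, q0}: 0 true — none ✓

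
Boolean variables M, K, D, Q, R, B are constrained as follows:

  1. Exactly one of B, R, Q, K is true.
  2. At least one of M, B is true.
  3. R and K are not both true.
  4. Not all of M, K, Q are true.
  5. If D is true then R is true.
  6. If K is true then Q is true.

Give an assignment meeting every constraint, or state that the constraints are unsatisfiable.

M=T, K=F, D=F, Q=T, R=F, B=F

  (1) {B, R, Q, K}: 1 true — exactly one ✓
  (2) {M, B}: 1 true — at least one ✓
  (3) R=F, K=F — not both ✓
  (4) {M, K, Q}: 2/3 true — not all ✓
  (5) D=F ⇒ R: vacuous ✓
  (6) K=F ⇒ Q: vacuous ✓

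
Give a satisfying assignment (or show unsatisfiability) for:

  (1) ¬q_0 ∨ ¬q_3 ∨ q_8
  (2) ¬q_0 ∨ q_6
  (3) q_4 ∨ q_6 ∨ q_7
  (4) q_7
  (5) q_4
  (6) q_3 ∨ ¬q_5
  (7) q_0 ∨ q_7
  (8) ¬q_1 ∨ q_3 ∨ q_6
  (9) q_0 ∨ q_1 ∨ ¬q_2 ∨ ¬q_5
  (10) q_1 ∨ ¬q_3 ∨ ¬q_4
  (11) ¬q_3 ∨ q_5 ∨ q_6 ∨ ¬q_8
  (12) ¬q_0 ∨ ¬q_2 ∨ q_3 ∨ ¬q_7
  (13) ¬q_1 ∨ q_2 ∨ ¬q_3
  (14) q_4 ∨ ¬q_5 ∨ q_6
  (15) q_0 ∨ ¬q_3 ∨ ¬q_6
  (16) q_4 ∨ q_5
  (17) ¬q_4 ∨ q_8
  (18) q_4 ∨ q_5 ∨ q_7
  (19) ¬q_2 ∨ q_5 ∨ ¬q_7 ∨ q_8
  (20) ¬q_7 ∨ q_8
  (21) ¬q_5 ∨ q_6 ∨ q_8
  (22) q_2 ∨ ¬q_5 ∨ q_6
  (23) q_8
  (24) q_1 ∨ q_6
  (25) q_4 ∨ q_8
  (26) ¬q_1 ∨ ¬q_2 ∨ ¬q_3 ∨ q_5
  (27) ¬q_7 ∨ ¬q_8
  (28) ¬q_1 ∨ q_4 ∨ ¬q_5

UNSATISFIABLE

Case q_8 = True:
  (q_7) forces q_7 = True.
  Clause (¬q_7 ∨ ¬q_8) is falsified — contradiction.
Case q_8 = False:
  Clause (q_8) is falsified — contradiction.
Both cases fail, so the formula is unsatisfiable.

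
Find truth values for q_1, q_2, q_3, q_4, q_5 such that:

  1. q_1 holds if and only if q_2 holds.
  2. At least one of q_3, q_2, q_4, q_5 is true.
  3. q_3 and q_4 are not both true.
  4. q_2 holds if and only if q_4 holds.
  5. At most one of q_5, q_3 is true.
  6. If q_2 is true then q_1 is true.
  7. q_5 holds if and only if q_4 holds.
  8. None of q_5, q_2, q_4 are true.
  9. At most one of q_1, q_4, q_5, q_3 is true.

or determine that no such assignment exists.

q_1: False, q_2: False, q_3: True, q_4: False, q_5: False

  (1) q_1=F, q_2=F — same ✓
  (2) {q_3, q_2, q_4, q_5}: 1 true — at least one ✓
  (3) q_3=T, q_4=F — not both ✓
  (4) q_2=F, q_4=F — same ✓
  (5) {q_5, q_3}: 1 true — at most one ✓
  (6) q_2=F ⇒ q_1: vacuous ✓
  (7) q_5=F, q_4=F — same ✓
  (8) {q_5, q_2, q_4}: 0 true — none ✓
  (9) {q_1, q_4, q_5, q_3}: 1 true — at most one ✓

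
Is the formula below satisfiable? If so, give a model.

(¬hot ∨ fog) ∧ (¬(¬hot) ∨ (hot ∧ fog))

fog: True, hot: True

  ¬hot ∨ fog = True
    ¬hot = False
  ¬(¬hot) ∨ (hot ∧ fog) = True
    ¬(¬hot) = True
      ¬hot = False
    hot ∧ fog = True
Both conjuncts True, so the formula holds.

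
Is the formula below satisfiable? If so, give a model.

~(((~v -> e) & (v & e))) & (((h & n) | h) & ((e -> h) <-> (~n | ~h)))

v=F; n=F; h=T; e=T

  ~(((~v -> e) & (v & e))) = True
    (~v -> e) & (v & e) = False
      ~v -> e = True
        ~v = True
      v & e = False
  ((h & n) | h) & ((e -> h) <-> (~n | ~h)) = True
    (h & n) | h = True
      h & n = False
    (e -> h) <-> (~n | ~h) = True
      e -> h = True
      ~n | ~h = True
        ~n = True
        ~h = False
Both conjuncts True, so the formula holds.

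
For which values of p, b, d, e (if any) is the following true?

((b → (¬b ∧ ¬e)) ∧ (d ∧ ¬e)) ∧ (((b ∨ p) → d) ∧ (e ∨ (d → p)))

p = True; b = False; d = True; e = False

  (b → (¬b ∧ ¬e)) ∧ (d ∧ ¬e) = True
    b → (¬b ∧ ¬e) = True
      ¬b ∧ ¬e = True
        ¬b = True
        ¬e = True
    d ∧ ¬e = True
      ¬e = True
  ((b ∨ p) → d) ∧ (e ∨ (d → p)) = True
    (b ∨ p) → d = True
      b ∨ p = True
    e ∨ (d → p) = True
      d → p = True
Both conjuncts True, so the formula holds.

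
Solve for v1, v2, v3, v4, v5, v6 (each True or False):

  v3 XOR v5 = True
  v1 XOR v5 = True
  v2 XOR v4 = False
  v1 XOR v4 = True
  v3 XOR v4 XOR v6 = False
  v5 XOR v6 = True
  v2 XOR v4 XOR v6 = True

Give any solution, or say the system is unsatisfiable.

v1=T; v2=F; v3=T; v4=F; v5=F; v6=T

v3 XOR v5 = T XOR F = True ✓
v1 XOR v5 = T XOR F = True ✓
v2 XOR v4 = F XOR F = False ✓
v1 XOR v4 = T XOR F = True ✓
v3 XOR v4 XOR v6 = T XOR F XOR T = False ✓
v5 XOR v6 = F XOR T = True ✓
v2 XOR v4 XOR v6 = F XOR F XOR T = True ✓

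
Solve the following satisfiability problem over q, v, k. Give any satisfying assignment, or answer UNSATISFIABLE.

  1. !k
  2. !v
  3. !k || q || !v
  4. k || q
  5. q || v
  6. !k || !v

q=T; v=F; k=F

Unit clause (!k) forces k = False.
Unit clause (!v) forces v = False.
In (k || q) only q is left, so q = True.
Check each clause:
  (!k): !k holds.
  (!v): !v holds.
  (!k || q || !v): !k holds.
  (k || q): q holds.
  (q || v): q holds.
  (!k || !v): !k holds.
All clauses satisfied.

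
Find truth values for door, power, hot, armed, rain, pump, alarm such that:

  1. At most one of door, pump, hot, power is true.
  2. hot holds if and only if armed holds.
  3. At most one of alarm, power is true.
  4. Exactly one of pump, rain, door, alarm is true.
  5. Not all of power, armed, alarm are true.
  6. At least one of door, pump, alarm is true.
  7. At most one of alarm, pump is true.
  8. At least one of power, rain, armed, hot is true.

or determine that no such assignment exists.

door = False; power = False; hot = True; armed = True; rain = False; pump = False; alarm = True

  (1) {door, pump, hot, power}: 1 true — at most one ✓
  (2) hot=T, armed=T — same ✓
  (3) {alarm, power}: 1 true — at most one ✓
  (4) {pump, rain, door, alarm}: 1 true — exactly one ✓
  (5) {power, armed, alarm}: 2/3 true — not all ✓
  (6) {door, pump, alarm}: 1 true — at least one ✓
  (7) {alarm, pump}: 1 true — at most one ✓
  (8) {power, rain, armed, hot}: 2 true — at least one ✓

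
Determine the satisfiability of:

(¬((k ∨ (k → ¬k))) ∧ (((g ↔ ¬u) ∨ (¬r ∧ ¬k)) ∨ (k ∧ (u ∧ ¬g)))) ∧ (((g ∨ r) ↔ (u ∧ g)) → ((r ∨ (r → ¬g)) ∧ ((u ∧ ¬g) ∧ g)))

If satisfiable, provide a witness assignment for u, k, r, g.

The conjunct ¬((k ∨ (k → ¬k))) is unsatisfiable on its own:
  k=F: evaluates to False.
  k=T: evaluates to False.
So the whole conjunction is unsatisfiable.

No satisfying assignment exists.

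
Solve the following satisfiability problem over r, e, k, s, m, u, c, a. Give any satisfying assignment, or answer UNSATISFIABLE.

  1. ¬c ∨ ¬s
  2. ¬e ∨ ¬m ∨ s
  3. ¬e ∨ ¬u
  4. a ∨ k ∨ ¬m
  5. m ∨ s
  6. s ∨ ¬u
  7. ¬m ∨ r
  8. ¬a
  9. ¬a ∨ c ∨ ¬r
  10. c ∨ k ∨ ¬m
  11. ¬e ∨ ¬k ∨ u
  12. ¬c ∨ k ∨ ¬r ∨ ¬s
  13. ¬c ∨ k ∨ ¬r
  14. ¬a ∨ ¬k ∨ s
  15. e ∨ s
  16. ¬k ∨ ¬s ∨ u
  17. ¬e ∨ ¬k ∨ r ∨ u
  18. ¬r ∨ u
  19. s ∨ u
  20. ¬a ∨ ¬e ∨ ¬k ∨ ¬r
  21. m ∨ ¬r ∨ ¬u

r=F, e=T, k=F, s=T, m=F, u=F, c=F, a=F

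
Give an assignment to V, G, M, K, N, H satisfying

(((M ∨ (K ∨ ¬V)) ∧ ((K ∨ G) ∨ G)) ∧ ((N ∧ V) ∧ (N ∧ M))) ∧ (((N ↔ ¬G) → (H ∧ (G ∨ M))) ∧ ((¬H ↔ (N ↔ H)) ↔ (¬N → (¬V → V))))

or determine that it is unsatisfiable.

Case N = True: the formula simplifies to (((M ∨ (K ∨ ¬V)) ∧ ((K ∨ G) ∨ G)) ∧ (V ∧ M)) ∧ ((¬G → (H ∧ (G ∨ M))) ∧ (¬H ↔ H)).
  H = True: the conjunct ¬H ↔ H becomes ¬True ↔ True = False.
  H = False: the conjunct ¬H ↔ H becomes ¬False ↔ False = False.
Case N = False: the conjunct N is False.
Both cases fail — unsatisfiable.

Unsatisfiable — no assignment works.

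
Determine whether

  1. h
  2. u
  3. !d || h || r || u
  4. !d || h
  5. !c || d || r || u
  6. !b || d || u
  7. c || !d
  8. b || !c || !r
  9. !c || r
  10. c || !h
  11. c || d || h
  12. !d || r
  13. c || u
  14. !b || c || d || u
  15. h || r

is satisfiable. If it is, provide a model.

Unit clause (h) forces h = True.
Unit clause (u) forces u = True.
In (c || !h) only c is left, so c = True.
In (!c || r) only r is left, so r = True.
In (b || !c || !r) only b is left, so b = True.
Set d = False.
All clauses satisfied.

c = True, b = True, r = True, h = True, d = False, u = True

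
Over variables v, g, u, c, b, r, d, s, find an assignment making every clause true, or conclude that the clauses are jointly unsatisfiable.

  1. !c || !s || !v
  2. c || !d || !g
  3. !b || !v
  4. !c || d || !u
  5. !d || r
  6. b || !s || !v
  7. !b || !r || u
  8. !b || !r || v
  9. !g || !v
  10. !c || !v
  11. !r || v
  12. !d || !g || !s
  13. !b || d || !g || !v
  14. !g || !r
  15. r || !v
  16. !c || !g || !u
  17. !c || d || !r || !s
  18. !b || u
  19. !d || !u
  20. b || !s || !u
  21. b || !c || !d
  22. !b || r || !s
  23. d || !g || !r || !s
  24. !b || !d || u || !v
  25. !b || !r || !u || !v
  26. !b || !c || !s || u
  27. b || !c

v: False; g: False; u: False; c: False; b: False; r: False; d: False; s: False

Set v = False.
  then (!r || v) forces r = False.
  then (!d || r) forces d = False.
Set g = False.
Set u = False.
  then (!b || u) forces b = False.
  then (b || !c) forces c = False.
Set s = False.
All clauses satisfied.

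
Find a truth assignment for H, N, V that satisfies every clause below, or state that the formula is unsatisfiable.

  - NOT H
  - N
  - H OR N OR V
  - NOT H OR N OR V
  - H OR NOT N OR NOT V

Unit clause (NOT H) forces H = False.
Unit clause (N) forces N = True.
In (H OR NOT N OR NOT V) only NOT V is left, so V = False.
Check each clause:
  (NOT H): NOT H holds.
  (N): N holds.
  (H OR N OR V): N holds.
  (NOT H OR N OR V): NOT H holds.
  (H OR NOT N OR NOT V): NOT V holds.
All clauses satisfied.

H=F, N=T, V=F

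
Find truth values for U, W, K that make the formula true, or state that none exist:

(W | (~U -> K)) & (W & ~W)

UNSATISFIABLE

Case W = True: the conjunct ~W is False.
Case W = False: the conjunct W is False.
Both cases fail — unsatisfiable.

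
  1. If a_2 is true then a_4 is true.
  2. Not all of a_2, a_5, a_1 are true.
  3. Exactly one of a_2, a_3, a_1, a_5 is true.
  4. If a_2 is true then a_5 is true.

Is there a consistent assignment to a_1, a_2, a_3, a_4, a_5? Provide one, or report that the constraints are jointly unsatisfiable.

a_1 = False; a_2 = False; a_3 = True; a_4 = True; a_5 = False

  (1) a_2=F ⇒ a_4: vacuous ✓
  (2) {a_2, a_5, a_1}: 0/3 true — not all ✓
  (3) {a_2, a_3, a_1, a_5}: 1 true — exactly one ✓
  (4) a_2=F ⇒ a_5: vacuous ✓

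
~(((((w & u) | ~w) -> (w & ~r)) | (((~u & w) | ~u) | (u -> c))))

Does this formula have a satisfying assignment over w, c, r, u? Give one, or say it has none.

w = True, c = False, r = True, u = True

  ~(((((w & u) | ~w) -> (w & ~r)) | (((~u & w) | ~u) | (u -> c)))) = True
    (((w & u) | ~w) -> (w & ~r)) | (((~u & w) | ~u) | (u -> c)) = False
      ((w & u) | ~w) -> (w & ~r) = False
        (w & u) | ~w = True
          w & u = True
          ~w = False
        w & ~r = False
          ~r = False
      ((~u & w) | ~u) | (u -> c) = False
        (~u & w) | ~u = False
          ~u & w = False
            ~u = False
          ~u = False
        u -> c = False
The formula evaluates to True.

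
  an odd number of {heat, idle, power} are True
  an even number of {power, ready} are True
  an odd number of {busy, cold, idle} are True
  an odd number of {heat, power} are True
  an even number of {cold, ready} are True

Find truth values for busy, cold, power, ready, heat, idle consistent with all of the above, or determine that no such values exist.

busy: True, cold: False, power: False, ready: False, heat: True, idle: False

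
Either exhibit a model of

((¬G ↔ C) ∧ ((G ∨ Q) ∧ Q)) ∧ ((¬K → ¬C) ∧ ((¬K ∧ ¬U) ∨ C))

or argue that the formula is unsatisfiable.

U = False, C = False, K = False, Q = True, G = True

  (¬G ↔ C) ∧ ((G ∨ Q) ∧ Q) = True
    ¬G ↔ C = True
      ¬G = False
    (G ∨ Q) ∧ Q = True
      G ∨ Q = True
  (¬K → ¬C) ∧ ((¬K ∧ ¬U) ∨ C) = True
    ¬K → ¬C = True
      ¬K = True
      ¬C = True
    (¬K ∧ ¬U) ∨ C = True
      ¬K ∧ ¬U = True
        ¬K = True
        ¬U = True
Both conjuncts True, so the formula holds.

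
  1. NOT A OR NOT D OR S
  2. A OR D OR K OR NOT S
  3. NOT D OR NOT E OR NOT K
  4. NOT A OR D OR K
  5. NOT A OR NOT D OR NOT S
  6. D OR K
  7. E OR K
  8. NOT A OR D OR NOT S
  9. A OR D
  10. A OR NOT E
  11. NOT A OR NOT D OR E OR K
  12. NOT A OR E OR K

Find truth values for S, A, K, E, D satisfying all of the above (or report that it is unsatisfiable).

S: True; A: False; K: True; E: False; D: True

Set S = True.
Try A = True:
  (NOT A OR NOT D OR NOT S) forces D = False.
  clause (NOT A OR D OR NOT S) is falsified — backtrack.
So A = False.
  then (A OR D) forces D = True.
  then (A OR NOT E) forces E = False.
  then (E OR K) forces K = True.
All clauses satisfied.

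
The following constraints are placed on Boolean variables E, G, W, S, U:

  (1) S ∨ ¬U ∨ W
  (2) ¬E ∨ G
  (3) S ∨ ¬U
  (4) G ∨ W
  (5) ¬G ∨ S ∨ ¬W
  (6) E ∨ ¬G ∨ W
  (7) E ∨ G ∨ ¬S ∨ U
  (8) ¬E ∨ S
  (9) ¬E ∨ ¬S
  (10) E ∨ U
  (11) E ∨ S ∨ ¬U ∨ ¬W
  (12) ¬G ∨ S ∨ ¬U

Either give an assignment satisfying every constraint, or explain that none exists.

Try E = True:
  (¬E ∨ G) forces G = True.
  (¬E ∨ S) forces S = True.
  clause (¬E ∨ ¬S) is falsified — backtrack.
So E = False.
  then (E ∨ U) forces U = True.
  then (S ∨ ¬U) forces S = True.
Set G = True.
  then (E ∨ ¬G ∨ W) forces W = True.
All clauses satisfied.

E = False, G = True, W = True, S = True, U = True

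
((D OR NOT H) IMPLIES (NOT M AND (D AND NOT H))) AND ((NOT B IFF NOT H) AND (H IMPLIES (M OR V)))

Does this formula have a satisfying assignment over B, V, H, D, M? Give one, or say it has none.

B = False; V = True; H = False; D = True; M = False

  (D OR NOT H) IMPLIES (NOT M AND (D AND NOT H)) = True
    D OR NOT H = True
      NOT H = True
    NOT M AND (D AND NOT H) = True
      NOT M = True
      D AND NOT H = True
        NOT H = True
  (NOT B IFF NOT H) AND (H IMPLIES (M OR V)) = True
    NOT B IFF NOT H = True
      NOT B = True
      NOT H = True
    H IMPLIES (M OR V) = True
      M OR V = True
Both conjuncts True, so the formula holds.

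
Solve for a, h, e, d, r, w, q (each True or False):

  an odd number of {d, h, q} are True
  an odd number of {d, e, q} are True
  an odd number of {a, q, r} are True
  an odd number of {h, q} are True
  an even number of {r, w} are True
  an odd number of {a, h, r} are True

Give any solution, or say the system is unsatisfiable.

Unsatisfiable — no assignment works.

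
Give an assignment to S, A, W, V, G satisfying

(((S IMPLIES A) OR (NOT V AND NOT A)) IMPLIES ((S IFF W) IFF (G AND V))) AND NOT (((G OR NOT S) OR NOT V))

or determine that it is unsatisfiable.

S = True; A = False; W = False; V = True; G = False

  ((S IMPLIES A) OR (NOT V AND NOT A)) IMPLIES ((S IFF W) IFF (G AND V)) = True
    (S IMPLIES A) OR (NOT V AND NOT A) = False
      S IMPLIES A = False
      NOT V AND NOT A = False
        NOT V = False
        NOT A = True
    (S IFF W) IFF (G AND V) = True
      S IFF W = False
      G AND V = False
  NOT (((G OR NOT S) OR NOT V)) = True
    (G OR NOT S) OR NOT V = False
      G OR NOT S = False
        NOT S = False
      NOT V = False
Both conjuncts True, so the formula holds.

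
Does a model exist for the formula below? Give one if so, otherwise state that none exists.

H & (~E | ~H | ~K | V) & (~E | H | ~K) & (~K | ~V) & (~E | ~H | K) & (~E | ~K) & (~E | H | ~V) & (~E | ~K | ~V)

Unit clause (H) forces H = True.
Set V = True.
  then (~K | ~V) forces K = False.
  then (~E | ~H | K) forces E = False.
All clauses satisfied.

H = True; V = True; E = False; K = False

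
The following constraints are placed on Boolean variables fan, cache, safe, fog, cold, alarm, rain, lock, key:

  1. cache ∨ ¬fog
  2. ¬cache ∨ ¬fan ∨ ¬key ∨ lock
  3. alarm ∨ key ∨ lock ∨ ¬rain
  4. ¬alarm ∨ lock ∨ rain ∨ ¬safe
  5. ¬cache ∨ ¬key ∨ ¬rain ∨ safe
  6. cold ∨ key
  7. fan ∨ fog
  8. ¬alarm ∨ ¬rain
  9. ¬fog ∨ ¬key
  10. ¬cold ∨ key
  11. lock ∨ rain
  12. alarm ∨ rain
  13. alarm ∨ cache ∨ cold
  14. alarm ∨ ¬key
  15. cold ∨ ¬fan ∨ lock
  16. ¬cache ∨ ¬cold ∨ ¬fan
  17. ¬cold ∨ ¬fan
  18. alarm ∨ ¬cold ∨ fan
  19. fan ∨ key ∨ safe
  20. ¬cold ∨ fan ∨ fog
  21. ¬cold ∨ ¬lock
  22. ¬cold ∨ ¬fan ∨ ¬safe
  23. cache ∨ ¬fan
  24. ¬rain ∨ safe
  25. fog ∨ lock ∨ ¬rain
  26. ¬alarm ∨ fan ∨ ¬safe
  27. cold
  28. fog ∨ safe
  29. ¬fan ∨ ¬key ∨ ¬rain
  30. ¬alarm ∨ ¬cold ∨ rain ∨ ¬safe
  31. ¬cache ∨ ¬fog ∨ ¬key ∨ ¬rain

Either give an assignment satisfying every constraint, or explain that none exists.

Unsatisfiable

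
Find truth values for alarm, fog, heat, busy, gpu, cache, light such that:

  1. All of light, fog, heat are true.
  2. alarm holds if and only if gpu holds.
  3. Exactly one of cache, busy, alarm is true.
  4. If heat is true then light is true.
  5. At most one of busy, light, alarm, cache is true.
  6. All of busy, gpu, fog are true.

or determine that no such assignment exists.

Case busy = True:
  (1) forces light = True.
  Constraint (5) is violated (busy=T, light=T) — contradiction.
Case busy = False:
  Constraint (6) is violated (busy=F) — contradiction.
Both cases fail — unsatisfiable.

Unsatisfiable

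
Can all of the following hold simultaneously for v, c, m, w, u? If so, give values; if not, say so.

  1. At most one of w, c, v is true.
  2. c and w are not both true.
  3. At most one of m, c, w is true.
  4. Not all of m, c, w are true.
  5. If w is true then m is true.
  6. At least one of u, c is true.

v: False, c: False, m: True, w: False, u: True

  (1) {w, c, v}: 0 true — at most one ✓
  (2) c=F, w=F — not both ✓
  (3) {m, c, w}: 1 true — at most one ✓
  (4) {m, c, w}: 1/3 true — not all ✓
  (5) w=F ⇒ m: vacuous ✓
  (6) {u, c}: 1 true — at least one ✓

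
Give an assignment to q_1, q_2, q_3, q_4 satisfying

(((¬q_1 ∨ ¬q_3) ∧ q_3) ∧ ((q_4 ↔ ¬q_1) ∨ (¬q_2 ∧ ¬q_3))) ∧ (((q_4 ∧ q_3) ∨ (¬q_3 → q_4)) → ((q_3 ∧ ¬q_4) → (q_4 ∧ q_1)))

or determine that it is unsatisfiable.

q_1 = False, q_2 = False, q_3 = True, q_4 = True

  ((¬q_1 ∨ ¬q_3) ∧ q_3) ∧ ((q_4 ↔ ¬q_1) ∨ (¬q_2 ∧ ¬q_3)) = True
    (¬q_1 ∨ ¬q_3) ∧ q_3 = True
      ¬q_1 ∨ ¬q_3 = True
        ¬q_1 = True
        ¬q_3 = False
    (q_4 ↔ ¬q_1) ∨ (¬q_2 ∧ ¬q_3) = True
      q_4 ↔ ¬q_1 = True
        ¬q_1 = True
      ¬q_2 ∧ ¬q_3 = False
        ¬q_2 = True
        ¬q_3 = False
  ((q_4 ∧ q_3) ∨ (¬q_3 → q_4)) → ((q_3 ∧ ¬q_4) → (q_4 ∧ q_1)) = True
    (q_4 ∧ q_3) ∨ (¬q_3 → q_4) = True
      q_4 ∧ q_3 = True
      ¬q_3 → q_4 = True
        ¬q_3 = False
    (q_3 ∧ ¬q_4) → (q_4 ∧ q_1) = True
      q_3 ∧ ¬q_4 = False
        ¬q_4 = False
      q_4 ∧ q_1 = False
Both conjuncts True, so the formula holds.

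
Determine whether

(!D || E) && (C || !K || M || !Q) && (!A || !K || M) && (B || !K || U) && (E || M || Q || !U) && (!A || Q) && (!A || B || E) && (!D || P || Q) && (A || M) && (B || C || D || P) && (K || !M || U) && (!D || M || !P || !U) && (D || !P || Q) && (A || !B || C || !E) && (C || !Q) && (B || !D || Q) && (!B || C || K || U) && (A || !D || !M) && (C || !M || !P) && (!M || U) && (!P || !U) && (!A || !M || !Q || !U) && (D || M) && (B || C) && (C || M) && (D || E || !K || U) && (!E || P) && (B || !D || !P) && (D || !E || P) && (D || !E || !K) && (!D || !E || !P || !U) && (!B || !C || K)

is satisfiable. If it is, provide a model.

K=T; D=F; P=F; B=T; A=F; E=F; M=T; Q=F; U=T; C=F

Set K = True.
Set D = False.
  then (D || M) forces M = True.
  then (D || !E || !K) forces E = False.
  then (!M || U) forces U = True.
  then (!P || !U) forces P = False.
Set B = True.
Set A = False.
Set Q = False.
Set C = False.
All clauses satisfied.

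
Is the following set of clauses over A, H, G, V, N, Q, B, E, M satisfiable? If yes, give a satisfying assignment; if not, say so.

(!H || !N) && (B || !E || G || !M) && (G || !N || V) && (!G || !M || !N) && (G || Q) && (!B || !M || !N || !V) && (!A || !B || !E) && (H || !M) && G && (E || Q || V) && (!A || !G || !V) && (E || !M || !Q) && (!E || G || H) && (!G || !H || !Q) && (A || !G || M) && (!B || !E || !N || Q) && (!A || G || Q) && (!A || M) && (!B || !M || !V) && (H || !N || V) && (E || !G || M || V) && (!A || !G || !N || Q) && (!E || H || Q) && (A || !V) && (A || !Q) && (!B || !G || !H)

Unit clause (G) forces G = True.
Set A = True.
  then (!A || !G || !V) forces V = False.
  then (!A || M) forces M = True.
  then (!G || !M || !N) forces N = False.
  then (H || !M) forces H = True.
  then (!G || !H || !Q) forces Q = False.
  then (!B || !G || !H) forces B = False.
  then (E || Q || V) forces E = True.
All clauses satisfied.

A: True; H: True; G: True; V: False; N: False; Q: False; B: False; E: True; M: True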